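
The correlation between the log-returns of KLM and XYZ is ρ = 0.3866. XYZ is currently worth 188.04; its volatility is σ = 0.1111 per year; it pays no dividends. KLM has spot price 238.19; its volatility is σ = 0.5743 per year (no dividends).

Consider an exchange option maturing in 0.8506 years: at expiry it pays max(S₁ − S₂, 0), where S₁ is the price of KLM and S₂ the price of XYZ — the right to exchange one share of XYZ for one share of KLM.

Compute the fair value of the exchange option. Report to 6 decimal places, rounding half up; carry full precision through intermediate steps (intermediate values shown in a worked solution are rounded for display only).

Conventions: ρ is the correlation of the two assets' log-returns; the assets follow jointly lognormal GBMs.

exchange price = 71.574988

σ_eff = √(σ₁² + σ₂² − 2ρσ₁σ₂) = √(0.5743² + 0.1111² − 2·0.3866·0.5743·0.1111) = 0.541138
d₁ = (ln(S₁/S₂) + (q₂ − q₁ + σ_eff²/2)T) / (σ_eff√T) = (ln(238.19/188.04) + (0.0 − 0.0 + 0.146415)·0.8506) / 0.499080 = 0.723239
d₂ = d₁ − σ_eff√T = 0.723239 − 0.499080 = 0.224159
N(d₁) = 0.765234,  N(d₂) = 0.588683
V = S₁·e^{−q₁T}·N(d₁) − S₂·e^{−q₂T}·N(d₂) = 182.270991 − 110.696003 = 71.574988
Key observation: the rate r is irrelevant here: denominating values in XYZ turns the exchange into a ratio option on S₁/S₂, and discounting at r drops out.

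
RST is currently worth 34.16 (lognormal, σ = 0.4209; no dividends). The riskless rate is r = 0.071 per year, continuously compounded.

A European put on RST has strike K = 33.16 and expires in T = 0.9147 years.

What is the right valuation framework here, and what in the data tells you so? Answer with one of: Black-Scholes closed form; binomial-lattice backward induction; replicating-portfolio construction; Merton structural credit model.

Key observation: a European-exercise option on RST struck at 33.16 — a GBM underlying with constant parameters — admits an analytic price: the data contain no early exercise, no discrete tree, no debt structure.

framework: Black-Scholes closed form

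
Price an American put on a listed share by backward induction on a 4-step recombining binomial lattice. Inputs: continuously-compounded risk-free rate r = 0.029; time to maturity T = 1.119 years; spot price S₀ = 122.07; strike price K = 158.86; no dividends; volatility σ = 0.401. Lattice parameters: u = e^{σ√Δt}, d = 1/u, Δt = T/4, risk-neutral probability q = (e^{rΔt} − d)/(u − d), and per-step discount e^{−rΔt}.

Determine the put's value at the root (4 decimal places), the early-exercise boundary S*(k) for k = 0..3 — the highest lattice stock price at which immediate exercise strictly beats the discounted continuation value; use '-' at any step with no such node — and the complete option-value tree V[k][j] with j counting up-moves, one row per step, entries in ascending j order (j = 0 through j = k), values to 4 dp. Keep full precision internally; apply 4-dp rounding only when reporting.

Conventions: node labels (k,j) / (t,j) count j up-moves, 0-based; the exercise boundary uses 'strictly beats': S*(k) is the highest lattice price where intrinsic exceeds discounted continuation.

Δt=0.27975  u=1.23626  d=0.80889  q=0.46623  discount=0.99192
step 4 (expiry): payoffs max(K−S,0) = 106.6008 78.9896 36.7900 0.0000 0.0000
step 3: (k=3,j=0): S=64.6062, K−S=94.2538, hold=92.9702 ⇒ V=94.2538 exercise | (k=3,j=1): S=98.7410, K−S=60.1190, hold=58.8354 ⇒ V=60.1190 exercise | (k=3,j=2): S=150.9108, K−S=7.9492, hold=19.4786 ⇒ V=19.4786 continue | (k=3,j=3): S=230.6446, K−S=0.0000, hold=0.0000 ⇒ V=0.0000 continue  boundary S*=98.7410
step 2: (k=2,j=0): S=79.8704, K−S=78.9896, hold=77.7060 ⇒ V=78.9896 exercise | (k=2,j=1): S=122.0700, K−S=36.7900, hold=40.8384 ⇒ V=40.8384 continue | (k=2,j=2): S=186.5657, K−S=0.0000, hold=10.3130 ⇒ V=10.3130 continue  boundary S*=79.8704
step 1: (k=1,j=0): S=98.7410, K−S=60.1190, hold=60.7077 ⇒ V=60.7077 continue | (k=1,j=1): S=150.9108, K−S=7.9492, hold=26.3914 ⇒ V=26.3914 continue  boundary S*=-
step 0: (k=0,j=0): S=122.0700, K−S=36.7900, hold=44.3470 ⇒ V=44.3470 continue  boundary S*=-

price = 44.3470
boundary = - - 79.8704 98.7410
tree:
44.3470
60.7077 26.3914
78.9896 40.8384 10.3130
94.2538 60.1190 19.4786 0.0000
106.6008 78.9896 36.7900 0.0000 0.0000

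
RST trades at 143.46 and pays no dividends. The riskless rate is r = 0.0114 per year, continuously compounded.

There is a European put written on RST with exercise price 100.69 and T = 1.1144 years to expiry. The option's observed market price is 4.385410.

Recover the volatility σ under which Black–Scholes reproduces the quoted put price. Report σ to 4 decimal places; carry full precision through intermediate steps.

sigma = 0.3724

At σ = 0.3724 the Black–Scholes value reproduces the quote:
σ√T = 0.3724·√1.1144 = 0.393125
d₁ = (ln(S/K) + (r+σ²/2)T) / (σ√T) = (ln(143.46/100.69) + (0.0114+0.3724²/2)·1.1144) / 0.393125 = (0.354010 + 0.089978) / 0.393125 = 1.129381
d₂ = d₁ − σ√T = 1.129381 − 0.393125 = 0.736256
e^{−rT} = 0.987376
N(−d₁) = 0.129369,  N(−d₂) = 0.230787
V = K·e^{−rT}·N(−d₂) − S·N(−d₁) = 22.944630 − 18.559220 = 4.385410 (matching the quote); vega is positive throughout, so no other σ reproduces this price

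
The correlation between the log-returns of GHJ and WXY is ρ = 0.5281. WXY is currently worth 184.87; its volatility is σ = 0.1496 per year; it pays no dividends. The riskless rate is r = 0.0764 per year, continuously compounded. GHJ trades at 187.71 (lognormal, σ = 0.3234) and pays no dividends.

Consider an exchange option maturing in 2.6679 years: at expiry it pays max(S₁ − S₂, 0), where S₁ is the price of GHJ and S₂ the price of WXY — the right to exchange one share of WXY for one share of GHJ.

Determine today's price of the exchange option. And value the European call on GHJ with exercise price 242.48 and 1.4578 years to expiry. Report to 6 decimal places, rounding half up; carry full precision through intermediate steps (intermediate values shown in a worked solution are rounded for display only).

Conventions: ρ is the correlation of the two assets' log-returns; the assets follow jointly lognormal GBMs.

exchange price = 34.594826
price(GHJ call K=242.48) = 18.803354

σ_eff = √(σ₁² + σ₂² − 2ρσ₁σ₂) = √(0.3234² + 0.1496² − 2·0.5281·0.3234·0.1496) = 0.275442
d₁ = (ln(S₁/S₂) + (q₂ − q₁ + σ_eff²/2)T) / (σ_eff√T) = (ln(187.71/184.87) + (0.0 − 0.0 + 0.037934)·2.6679) / 0.449898 = 0.258835
d₂ = d₁ − σ_eff√T = 0.258835 − 0.449898 = -0.191063
N(d₁) = 0.602119,  N(d₂) = 0.424238
V = S₁·e^{−q₁T}·N(d₁) − S₂·e^{−q₂T}·N(d₂) = 113.023731 − 78.428905 = 34.594826
[vanilla: GHJ call K=242.48]
σ√T = 0.3234·√1.4578 = 0.390471
d₁ = (ln(S/K) + (r+σ²/2)T) / (σ√T) = (ln(187.71/242.48) + (0.0764+0.3234²/2)·1.4578) / 0.390471 = (-0.256021 + 0.187610) / 0.390471 = -0.175202
d₂ = d₁ − σ√T = -0.175202 − 0.390471 = -0.565673
e^{−rT} = 0.894602
N(d₁) = 0.430461,  N(d₂) = 0.285808
price = S·N(d₁) − K·e^{−rT}·N(d₂) = 80.801753 − 61.998400 = 18.803354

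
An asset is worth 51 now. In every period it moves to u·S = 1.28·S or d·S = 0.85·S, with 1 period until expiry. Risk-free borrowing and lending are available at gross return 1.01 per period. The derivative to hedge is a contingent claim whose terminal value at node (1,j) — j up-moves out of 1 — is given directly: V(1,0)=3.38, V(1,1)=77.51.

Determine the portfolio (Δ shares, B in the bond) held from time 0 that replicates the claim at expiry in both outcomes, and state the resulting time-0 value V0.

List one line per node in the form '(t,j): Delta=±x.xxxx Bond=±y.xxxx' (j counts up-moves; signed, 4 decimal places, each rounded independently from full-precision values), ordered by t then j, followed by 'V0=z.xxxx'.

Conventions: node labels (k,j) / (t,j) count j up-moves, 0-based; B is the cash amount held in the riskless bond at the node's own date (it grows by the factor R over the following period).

(0,0): Delta=3.3803 Bond=-141.7387
V0=30.6567

Risk-neutral probability p* = (R−d)/(u−d) = (1.01−0.85)/(1.28−0.85) = 0.3721.
At maturity the claim pays: V(1,0)=3.3800, V(1,1)=77.5100
(0,0): S=51.0000. Δ = (V_up−V_dn)/(S_up−S_dn) = (77.5100−3.3800)/(65.2800−43.3500) = 3.3803. V = [p*·77.5100 + (1−p*)·3.3800]/1.01 = 30.6567. B = V − Δ·S = -141.7387.
Verification: the root portfolio costs Δ(0,0)·S0 + B(0,0) = 30.6567, matching V0.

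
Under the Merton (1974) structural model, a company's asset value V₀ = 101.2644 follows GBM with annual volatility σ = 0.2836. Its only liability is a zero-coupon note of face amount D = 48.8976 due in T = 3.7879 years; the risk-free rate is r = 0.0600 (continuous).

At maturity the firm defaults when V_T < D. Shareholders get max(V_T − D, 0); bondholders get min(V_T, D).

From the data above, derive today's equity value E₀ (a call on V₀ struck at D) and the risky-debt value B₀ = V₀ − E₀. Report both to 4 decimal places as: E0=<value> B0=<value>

Apply the equity-as-call identities (strike 48.8976, horizon 3.7879 years):
d₁ = [ln(V₀/D) + (r + σ²/2)T] / (σ√T)
   = [ln(101.2644/48.8976) + (0.0600 + 0.5·0.2836²)·3.7879] / (0.2836·√3.7879)
   = [0.728007 + 0.379602] / 0.551957 = 2.006693
d₂ = d₁ − σ√T = 2.006693 − 0.551957 = 1.454736
N(d₁) = 0.977609,  N(d₂) = 0.927129,  e^(−rT) = 0.796702
E₀ = V₀·N(d₁) − D·e^(−rT)·N(d₂)
   = 101.2644·0.977609 − 48.8976·0.796702·0.927129 = 62.878965
B₀ = V₀ − E₀ = 101.2644 − 62.878965 = 38.385435

E0=62.8790 B0=38.3854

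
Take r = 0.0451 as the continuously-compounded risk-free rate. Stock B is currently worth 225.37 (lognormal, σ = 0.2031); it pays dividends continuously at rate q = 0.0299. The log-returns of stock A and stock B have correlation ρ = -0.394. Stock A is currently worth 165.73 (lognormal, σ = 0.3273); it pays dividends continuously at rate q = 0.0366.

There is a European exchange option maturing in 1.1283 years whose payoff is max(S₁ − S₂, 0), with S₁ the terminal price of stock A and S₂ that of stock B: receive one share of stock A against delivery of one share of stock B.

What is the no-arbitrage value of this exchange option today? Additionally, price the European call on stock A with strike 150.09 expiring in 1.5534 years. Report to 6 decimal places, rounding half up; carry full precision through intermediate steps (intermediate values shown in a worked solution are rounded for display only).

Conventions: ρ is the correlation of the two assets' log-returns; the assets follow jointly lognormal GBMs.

exchange price = 13.288708
price(stock A call K=150.09) = 33.167417

σ_eff = √(σ₁² + σ₂² − 2ρσ₁σ₂) = √(0.3273² + 0.2031² − 2·-0.394·0.3273·0.2031) = 0.448059
d₁ = (ln(S₁/S₂) + (q₂ − q₁ + σ_eff²/2)T) / (σ_eff√T) = (ln(165.73/225.37) + (0.0299 − 0.0366 + 0.100378)·1.1283) / 0.475935 = -0.423768
d₂ = d₁ − σ_eff√T = -0.423768 − 0.475935 = -0.899703
N(d₁) = 0.335867,  N(d₂) = 0.184139
V = S₁·e^{−q₁T}·N(d₁) − S₂·e^{−q₂T}·N(d₂) = 53.411458 − 40.122750 = 13.288708
[vanilla: stock A call K=150.09]
σ√T = 0.3273·√1.5534 = 0.407932
d₁ = (ln(S/K) + (r−q+σ²/2)T) / (σ√T) = (ln(165.73/150.09) + (0.0451−0.0366+0.3273²/2)·1.5534) / 0.407932 = (0.099125 + 0.096408) / 0.407932 = 0.479327
d₂ = d₁ − σ√T = 0.479327 − 0.407932 = 0.071396
e^{−rT} = 0.932339
e^{−qT} = 0.944732
N(d₁) = 0.684147,  N(d₂) = 0.528459
price = S·e^{−qT}·N(d₁) − K·e^{−rT}·N(d₂) = 107.117169 − 73.949752 = 33.167417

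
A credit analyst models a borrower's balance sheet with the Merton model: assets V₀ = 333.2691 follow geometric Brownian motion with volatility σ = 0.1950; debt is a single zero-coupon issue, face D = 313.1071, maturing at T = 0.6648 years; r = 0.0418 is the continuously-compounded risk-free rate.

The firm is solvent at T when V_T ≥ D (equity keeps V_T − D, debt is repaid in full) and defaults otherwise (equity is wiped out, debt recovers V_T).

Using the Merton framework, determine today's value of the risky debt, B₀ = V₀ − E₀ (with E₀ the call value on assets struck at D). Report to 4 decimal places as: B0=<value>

Equity is a call on the firm's assets struck at D = 313.1071:
d₁ = [ln(V₀/D) + (r + σ²/2)T] / (σ√T)
   = [ln(333.2691/313.1071) + (0.0418 + 0.5·0.1950²)·0.6648] / (0.1950·√0.6648)
   = [0.062405 + 0.040428] / 0.158994 = 0.646774
d₂ = d₁ − σ√T = 0.646774 − 0.158994 = 0.487781
N(d₁) = 0.741111,  N(d₂) = 0.687147,  e^(−rT) = 0.972594
E₀ = V₀·N(d₁) − D·e^(−rT)·N(d₂)
   = 333.2691·0.741111 − 313.1071·0.972594·0.687147 = 37.735118
B₀ = V₀ − E₀ = 333.2691 − 37.735118 = 295.533982

B0=295.5340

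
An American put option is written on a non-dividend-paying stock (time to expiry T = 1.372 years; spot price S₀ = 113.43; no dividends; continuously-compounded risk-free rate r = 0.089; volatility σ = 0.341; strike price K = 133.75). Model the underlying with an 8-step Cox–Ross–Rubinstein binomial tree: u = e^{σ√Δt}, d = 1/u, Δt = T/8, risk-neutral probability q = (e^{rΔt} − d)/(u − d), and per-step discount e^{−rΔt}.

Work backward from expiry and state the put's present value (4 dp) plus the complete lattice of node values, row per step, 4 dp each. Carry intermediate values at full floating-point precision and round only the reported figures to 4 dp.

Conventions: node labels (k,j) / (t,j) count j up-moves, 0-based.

params: Δt=0.17150 u=1.15167 d=0.86830 q=0.51903 e^(-rΔt)=0.98485
t_8 payoffs: 97.0986 85.1373 69.2724 48.2298 20.3200 0.0000 0.0000 0.0000 0.0000
k=7: node(7,0) S=42.2105 payoff=91.5395 vs cont=89.5135 → 91.5395 [stop]  node(7,1) S=55.9860 payoff=77.7640 vs cont=75.7380 → 77.7640 [stop]  node(7,2) S=74.2573 payoff=59.4927 vs cont=57.4668 → 59.4927 [stop]  node(7,3) S=98.4914 payoff=35.2586 vs cont=33.2326 → 35.2586 [stop]  node(7,4) S=130.6344 payoff=3.1156 vs cont=9.6252 → 9.6252 [wait]  node(7,5) S=173.2675 payoff=0.0000 vs cont=0.0000 → 0.0000 [wait]  node(7,6) S=229.8139 payoff=0.0000 vs cont=0.0000 → 0.0000 [wait]  node(7,7) S=304.8146 payoff=0.0000 vs cont=0.0000 → 0.0000 [wait]
k=6: node(6,0) S=48.6127 payoff=85.1373 vs cont=83.1113 → 85.1373 [stop]  node(6,1) S=64.4776 payoff=69.2724 vs cont=67.2464 → 69.2724 [stop]  node(6,2) S=85.5202 payoff=48.2298 vs cont=46.2038 → 48.2298 [stop]  node(6,3) S=113.4300 payoff=20.3200 vs cont=21.6215 → 21.6215 [wait]  node(6,4) S=150.4483 payoff=0.0000 vs cont=4.5593 → 4.5593 [wait]  node(6,5) S=199.5477 payoff=0.0000 vs cont=0.0000 → 0.0000 [wait]  node(6,6) S=264.6708 payoff=0.0000 vs cont=0.0000 → 0.0000 [wait]
k=5: node(5,0) S=55.9860 payoff=77.7640 vs cont=75.7380 → 77.7640 [stop]  node(5,1) S=74.2573 payoff=59.4927 vs cont=57.4668 → 59.4927 [stop]  node(5,2) S=98.4914 payoff=35.2586 vs cont=33.8979 → 35.2586 [stop]  node(5,3) S=130.6344 payoff=3.1156 vs cont=12.5724 → 12.5724 [wait]  node(5,4) S=173.2675 payoff=0.0000 vs cont=2.1597 → 2.1597 [wait]  node(5,5) S=229.8139 payoff=0.0000 vs cont=0.0000 → 0.0000 [wait]
k=4: node(4,0) S=64.4776 payoff=69.2724 vs cont=67.2464 → 69.2724 [stop]  node(4,1) S=85.5202 payoff=48.2298 vs cont=46.2038 → 48.2298 [stop]  node(4,2) S=113.4300 payoff=20.3200 vs cont=23.1280 → 23.1280 [wait]  node(4,3) S=150.4483 payoff=0.0000 vs cont=7.0593 → 7.0593 [wait]  node(4,4) S=199.5477 payoff=0.0000 vs cont=1.0230 → 1.0230 [wait]
k=3: node(3,0) S=74.2573 payoff=59.4927 vs cont=57.4668 → 59.4927 [stop]  node(3,1) S=98.4914 payoff=35.2586 vs cont=34.6680 → 35.2586 [stop]  node(3,2) S=130.6344 payoff=3.1156 vs cont=14.5638 → 14.5638 [wait]  node(3,3) S=173.2675 payoff=0.0000 vs cont=3.8668 → 3.8668 [wait]
k=2: node(2,0) S=85.5202 payoff=48.2298 vs cont=46.2038 → 48.2298 [stop]  node(2,1) S=113.4300 payoff=20.3200 vs cont=24.1460 → 24.1460 [wait]  node(2,2) S=150.4483 payoff=0.0000 vs cont=8.8752 → 8.8752 [wait]
k=1: node(1,0) S=98.4914 payoff=35.2586 vs cont=35.1884 → 35.2586 [stop]  node(1,1) S=130.6344 payoff=3.1156 vs cont=15.9743 → 15.9743 [wait]
k=0: node(0,0) S=113.4300 payoff=20.3200 vs cont=24.8670 → 24.8670 [wait]

price = 24.8670
tree:
24.8670
35.2586 15.9743
48.2298 24.1460 8.8752
59.4927 35.2586 14.5638 3.8668
69.2724 48.2298 23.1280 7.0593 1.0230
77.7640 59.4927 35.2586 12.5724 2.1597 0.0000
85.1373 69.2724 48.2298 21.6215 4.5593 0.0000 0.0000
91.5395 77.7640 59.4927 35.2586 9.6252 0.0000 0.0000 0.0000
97.0986 85.1373 69.2724 48.2298 20.3200 0.0000 0.0000 0.0000 0.0000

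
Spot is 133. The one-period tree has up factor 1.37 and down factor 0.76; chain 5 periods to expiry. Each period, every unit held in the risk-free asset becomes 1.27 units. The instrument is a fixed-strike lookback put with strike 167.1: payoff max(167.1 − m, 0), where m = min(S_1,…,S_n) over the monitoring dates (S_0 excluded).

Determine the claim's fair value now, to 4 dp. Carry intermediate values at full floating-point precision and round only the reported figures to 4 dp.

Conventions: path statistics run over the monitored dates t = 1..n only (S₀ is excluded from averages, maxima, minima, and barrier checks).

Risk-neutral up-probability p* = (R−d)/(u−d) = (1.27−0.76)/(1.37−0.76) = 0.8361; the claim prices as the p*-weighted sum of path payoffs discounted by R^5.
Enumerate all 2^5 = 32 price paths (U = up ×1.37, D = down ×0.76); each path with k up-moves has probability p*^k·(1−p*)^(5−k).
DDDDD: m=33.7225, payoff=133.3775, prob=0.000118
UDDDD: m=60.7892, payoff=106.3108, prob=0.000604
DUDDD: m=60.7892, payoff=106.3108, prob=0.000604
UUDDD: m=109.5806, payoff=57.5194, prob=0.003080
DDUDD: m=60.7892, payoff=106.3108, prob=0.000604
UDUDD: m=109.5806, payoff=57.5194, prob=0.003080
DUUDD: m=101.0800, payoff=66.0200, prob=0.003080
UUUDD: m=182.2100, payoff=0.0000, prob=0.015706
DDDUD: m=58.3838, payoff=108.7162, prob=0.000604
UDDUD: m=105.2445, payoff=61.8555, prob=0.003080
DUDUD: m=101.0800, payoff=66.0200, prob=0.003080
UUDUD: m=182.2100, payoff=0.0000, prob=0.015706
DDUUD: m=76.8208, payoff=90.2792, prob=0.003080
UDUUD: m=138.4796, payoff=28.6204, prob=0.015706
DUUUD: m=101.0800, payoff=66.0200, prob=0.015706
UUUUD: m=182.2100, payoff=0.0000, prob=0.080100
DDDDU: m=44.3717, payoff=122.7283, prob=0.000604
UDDDU: m=79.9858, payoff=87.1142, prob=0.003080
DUDDU: m=79.9858, payoff=87.1142, prob=0.003080
UUDDU: m=144.1850, payoff=22.9150, prob=0.015706
DDUDU: m=76.8208, payoff=90.2792, prob=0.003080
UDUDU: m=138.4796, payoff=28.6204, prob=0.015706
DUUDU: m=101.0800, payoff=66.0200, prob=0.015706
UUUDU: m=182.2100, payoff=0.0000, prob=0.080100
DDDUU: m=58.3838, payoff=108.7162, prob=0.003080
UDDUU: m=105.2445, payoff=61.8555, prob=0.015706
DUDUU: m=101.0800, payoff=66.0200, prob=0.015706
UUDUU: m=182.2100, payoff=0.0000, prob=0.080100
DDUUU: m=76.8208, payoff=90.2792, prob=0.015706
UDUUU: m=138.4796, payoff=28.6204, prob=0.080100
DUUUU: m=101.0800, payoff=66.0200, prob=0.080100
UUUUU: m=182.2100, payoff=0.0000, prob=0.408509
Price = Σ prob·payoff / R^5 = 17.066610 / 3.303837 = 5.1657

price = 5.1657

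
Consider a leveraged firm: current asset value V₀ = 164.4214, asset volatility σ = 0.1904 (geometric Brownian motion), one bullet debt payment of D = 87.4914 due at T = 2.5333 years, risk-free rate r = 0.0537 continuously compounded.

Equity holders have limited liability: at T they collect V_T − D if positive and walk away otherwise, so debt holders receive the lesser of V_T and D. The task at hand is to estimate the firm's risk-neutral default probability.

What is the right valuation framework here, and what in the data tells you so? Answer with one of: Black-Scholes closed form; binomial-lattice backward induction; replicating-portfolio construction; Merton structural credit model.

Key observation: a levered firm with one bullet debt due at 2.5333 years is the canonical structural-credit setup: equity is a call on the firm's assets struck at the face value.

framework: Merton structural credit model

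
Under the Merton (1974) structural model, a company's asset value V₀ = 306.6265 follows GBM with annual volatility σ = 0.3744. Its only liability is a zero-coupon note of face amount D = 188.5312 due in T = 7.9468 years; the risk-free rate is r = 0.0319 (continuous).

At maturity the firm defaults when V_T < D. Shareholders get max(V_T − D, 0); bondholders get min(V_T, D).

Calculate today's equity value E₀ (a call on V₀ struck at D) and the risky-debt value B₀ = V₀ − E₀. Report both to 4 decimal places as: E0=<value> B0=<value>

Apply the equity-as-call identities (strike 188.5312, horizon 7.9468 years):
d₁ = [ln(V₀/D) + (r + σ²/2)T] / (σ√T)
   = [ln(306.6265/188.5312) + (0.0319 + 0.5·0.3744²)·7.9468] / (0.3744·√7.9468)
   = [0.486367 + 0.810476] / 1.055436 = 1.228727
d₂ = d₁ − σ√T = 1.228727 − 1.055436 = 0.173290
N(d₁) = 0.890413,  N(d₂) = 0.568788,  e^(−rT) = 0.776077
E₀ = V₀·N(d₁) − D·e^(−rT)·N(d₂)
   = 306.6265·0.890413 − 188.5312·0.776077·0.568788 = 189.801997
B₀ = V₀ − E₀ = 306.6265 − 189.801997 = 116.824503

E0=189.8020 B0=116.8245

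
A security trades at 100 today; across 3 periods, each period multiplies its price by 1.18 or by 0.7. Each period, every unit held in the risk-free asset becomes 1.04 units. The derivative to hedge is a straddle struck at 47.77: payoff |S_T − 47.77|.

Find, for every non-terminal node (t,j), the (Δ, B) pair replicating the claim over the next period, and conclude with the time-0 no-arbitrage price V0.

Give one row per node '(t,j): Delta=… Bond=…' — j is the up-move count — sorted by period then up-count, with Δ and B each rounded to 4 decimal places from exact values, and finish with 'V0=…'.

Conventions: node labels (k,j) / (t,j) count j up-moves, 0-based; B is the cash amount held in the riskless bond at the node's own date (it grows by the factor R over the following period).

(0,0): Delta=0.9559 Bond=-37.4588
(1,0): Delta=0.7751 Bond=-26.3070
(1,1): Delta=1.0000 Bond=-44.1661
(2,0): Delta=-0.1454 Bond=17.7476
(2,1): Delta=1.0000 Bond=-45.9327
(2,2): Delta=1.0000 Bond=-45.9327
V0=58.1269

Arbitrage-free pricing uses the up-move probability p* = (R−d)/(u−d) = 0.7083, discounting each step at R = 1.04.
At maturity the claim pays: V(3,0)=13.4700, V(3,1)=10.0500, V(3,2)=49.6980, V(3,3)=116.5332
(2,0): S=49.0000. Δ = (V_up−V_dn)/(S_up−S_dn) = (10.0500−13.4700)/(57.8200−34.3000) = -0.1454. V = [p*·10.0500 + (1−p*)·13.4700]/1.04 = 10.6226. B = V − Δ·S = 17.7476.
(2,1): S=82.6000. Δ = (V_up−V_dn)/(S_up−S_dn) = (49.6980−10.0500)/(97.4680−57.8200) = 1.0000. V = [p*·49.6980 + (1−p*)·10.0500]/1.04 = 36.6673. B = V − Δ·S = -45.9327.
(2,2): S=139.2400. Δ = (V_up−V_dn)/(S_up−S_dn) = (116.5332−49.6980)/(164.3032−97.4680) = 1.0000. V = [p*·116.5332 + (1−p*)·49.6980]/1.04 = 93.3073. B = V − Δ·S = -45.9327.
(1,0): S=70.0000. Δ = (V_up−V_dn)/(S_up−S_dn) = (36.6673−10.6226)/(82.6000−49.0000) = 0.7751. V = [p*·36.6673 + (1−p*)·10.6226]/1.04 = 27.9528. B = V − Δ·S = -26.3070.
(1,1): S=118.0000. Δ = (V_up−V_dn)/(S_up−S_dn) = (93.3073−36.6673)/(139.2400−82.6000) = 1.0000. V = [p*·93.3073 + (1−p*)·36.6673]/1.04 = 73.8339. B = V − Δ·S = -44.1661.
(0,0): S=100.0000. Δ = (V_up−V_dn)/(S_up−S_dn) = (73.8339−27.9528)/(118.0000−70.0000) = 0.9559. V = [p*·73.8339 + (1−p*)·27.9528]/1.04 = 58.1269. B = V − Δ·S = -37.4588.
Verification: the root portfolio costs Δ(0,0)·S0 + B(0,0) = 58.1269, matching V0.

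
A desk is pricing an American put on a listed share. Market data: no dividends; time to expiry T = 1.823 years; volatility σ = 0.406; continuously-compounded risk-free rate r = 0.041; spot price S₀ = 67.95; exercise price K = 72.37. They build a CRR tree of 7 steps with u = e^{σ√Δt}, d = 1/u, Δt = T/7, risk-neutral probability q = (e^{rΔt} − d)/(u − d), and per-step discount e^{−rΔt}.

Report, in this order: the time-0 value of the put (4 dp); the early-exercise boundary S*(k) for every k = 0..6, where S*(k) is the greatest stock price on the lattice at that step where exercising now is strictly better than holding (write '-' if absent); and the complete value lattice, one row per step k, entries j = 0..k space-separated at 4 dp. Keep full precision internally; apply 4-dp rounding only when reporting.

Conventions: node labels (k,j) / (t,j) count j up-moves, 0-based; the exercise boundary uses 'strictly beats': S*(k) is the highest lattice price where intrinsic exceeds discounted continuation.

price = 15.2305
boundary = - - - 36.4959 44.8979 36.4959 44.8979
tree:
15.2305
20.9871 9.1899
27.9644 13.7229 4.3698
35.8741 19.8240 7.2662 1.2559
42.7038 27.4721 11.7893 2.4137 0.0000
48.2554 35.8741 18.4761 4.6390 0.0000 0.0000
52.7681 42.7038 27.4721 8.9159 0.0000 0.0000 0.0000
56.4363 48.2554 35.8741 17.1359 0.0000 0.0000 0.0000 0.0000

Δt=0.26043, u=1.23022, d=0.81286, q=0.47411, disc=e^(-rΔt)=0.98938
k=7 terminal: V=max(K-S,0) → 56.4363 48.2554 35.8741 17.1359 0.0000 0.0000 0.0000 0.0000
k=6: j=0 S=19.6019 intr=52.7681 cont=51.9995 V=52.7681[EX]; j=1 S=29.6662 intr=42.7038 cont=41.9352 V=42.7038[EX]; j=2 S=44.8979 intr=27.4721 cont=26.7035 V=27.4721[EX]; j=3 S=67.9500 intr=4.4200 cont=8.9159 V=8.9159[hold]; j=4 S=102.8379 intr=0.0000 cont=0.0000 V=0.0000[hold]; j=5 S=155.6384 intr=0.0000 cont=0.0000 V=0.0000[hold]; j=6 S=235.5484 intr=0.0000 cont=0.0000 V=0.0000[hold]  S*(6)=44.8979
k=5: j=0 S=24.1146 intr=48.2554 cont=47.4868 V=48.2554[EX]; j=1 S=36.4959 intr=35.8741 cont=35.1055 V=35.8741[EX]; j=2 S=55.2341 intr=17.1359 cont=18.4761 V=18.4761[hold]; j=3 S=83.5933 intr=0.0000 cont=4.6390 V=4.6390[hold]; j=4 S=126.5129 intr=0.0000 cont=0.0000 V=0.0000[hold]; j=5 S=191.4690 intr=0.0000 cont=0.0000 V=0.0000[hold]  S*(5)=36.4959
k=4: j=0 S=29.6662 intr=42.7038 cont=41.9352 V=42.7038[EX]; j=1 S=44.8979 intr=27.4721 cont=27.3322 V=27.4721[EX]; j=2 S=67.9500 intr=4.4200 cont=11.7893 V=11.7893[hold]; j=3 S=102.8379 intr=0.0000 cont=2.4137 V=2.4137[hold]; j=4 S=155.6384 intr=0.0000 cont=0.0000 V=0.0000[hold]  S*(4)=44.8979
k=3: j=0 S=36.4959 intr=35.8741 cont=35.1055 V=35.8741[EX]; j=1 S=55.2341 intr=17.1359 cont=19.8240 V=19.8240[hold]; j=2 S=83.5933 intr=0.0000 cont=7.2662 V=7.2662[hold]; j=3 S=126.5129 intr=0.0000 cont=1.2559 V=1.2559[hold]  S*(3)=36.4959
k=2: j=0 S=44.8979 intr=27.4721 cont=27.9644 V=27.9644[hold]; j=1 S=67.9500 intr=4.4200 cont=13.7229 V=13.7229[hold]; j=2 S=102.8379 intr=0.0000 cont=4.3698 V=4.3698[hold]  S*(2)=-
k=1: j=0 S=55.2341 intr=17.1359 cont=20.9871 V=20.9871[hold]; j=1 S=83.5933 intr=0.0000 cont=9.1899 V=9.1899[hold]  S*(1)=-
k=0: j=0 S=67.9500 intr=4.4200 cont=15.2305 V=15.2305[hold]  S*(0)=-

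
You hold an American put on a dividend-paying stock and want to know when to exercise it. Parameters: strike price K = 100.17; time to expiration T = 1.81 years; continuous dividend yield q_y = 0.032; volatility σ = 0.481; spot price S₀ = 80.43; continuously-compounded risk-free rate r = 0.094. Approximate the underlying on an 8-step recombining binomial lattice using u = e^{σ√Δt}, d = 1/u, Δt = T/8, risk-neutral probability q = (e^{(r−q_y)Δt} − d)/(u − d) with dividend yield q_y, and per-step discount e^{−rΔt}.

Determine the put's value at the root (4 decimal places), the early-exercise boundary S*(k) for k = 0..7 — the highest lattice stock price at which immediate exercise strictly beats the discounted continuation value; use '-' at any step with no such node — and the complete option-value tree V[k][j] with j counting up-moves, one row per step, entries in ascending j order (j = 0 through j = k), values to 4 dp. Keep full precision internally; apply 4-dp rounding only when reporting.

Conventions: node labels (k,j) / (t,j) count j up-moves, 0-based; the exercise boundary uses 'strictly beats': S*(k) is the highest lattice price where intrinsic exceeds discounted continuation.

price = 28.4290
boundary = - - 50.8970 40.4883 50.8970 40.4883 50.8970 63.9816
tree:
28.4290
37.9449 19.1446
49.2730 27.0787 11.1966
59.6817 37.1540 17.1114 5.1319
67.9618 49.2730 25.3730 8.7074 1.3915
74.5485 59.6817 36.2221 14.4685 2.7005 0.0000
79.7883 67.9618 49.2730 23.3631 5.2410 0.0000 0.0000
83.9564 74.5485 59.6817 36.1884 10.1714 0.0000 0.0000 0.0000
87.2722 79.7883 67.9618 49.2730 19.7400 0.0000 0.0000 0.0000 0.0000

Δt=0.22625, u=1.25708, d=0.79549, q=0.47365, disc=e^(-rΔt)=0.97896
k=8 terminal: V=max(K-S,0) → 87.2722 79.7883 67.9618 49.2730 19.7400 0.0000 0.0000 0.0000 0.0000
k=7: j=0 S=16.2136 intr=83.9564 cont=81.9655 V=83.9564[EX]; j=1 S=25.6215 intr=74.5485 cont=72.6255 V=74.5485[EX]; j=2 S=40.4883 intr=59.6817 cont=57.8659 V=59.6817[EX]; j=3 S=63.9816 intr=36.1884 cont=34.5421 V=36.1884[EX]; j=4 S=101.1069 intr=0.0000 cont=10.1714 V=10.1714[hold]; j=5 S=159.7741 intr=0.0000 cont=0.0000 V=0.0000[hold]; j=6 S=252.4829 intr=0.0000 cont=0.0000 V=0.0000[hold]; j=7 S=398.9858 intr=0.0000 cont=0.0000 V=0.0000[hold]  S*(7)=63.9816
k=6: j=0 S=20.3817 intr=79.7883 cont=77.8274 V=79.7883[EX]; j=1 S=32.2082 intr=67.9618 cont=66.0862 V=67.9618[EX]; j=2 S=50.8970 intr=49.2730 cont=47.5323 V=49.2730[EX]; j=3 S=80.4300 intr=19.7400 cont=23.3631 V=23.3631[hold]; j=4 S=127.0994 intr=0.0000 cont=5.2410 V=5.2410[hold]; j=5 S=200.8488 intr=0.0000 cont=0.0000 V=0.0000[hold]; j=6 S=317.3911 intr=0.0000 cont=0.0000 V=0.0000[hold]  S*(6)=50.8970
k=5: j=0 S=25.6215 intr=74.5485 cont=72.6255 V=74.5485[EX]; j=1 S=40.4883 intr=59.6817 cont=57.8659 V=59.6817[EX]; j=2 S=63.9816 intr=36.1884 cont=36.2221 V=36.2221[hold]; j=3 S=101.1069 intr=0.0000 cont=14.4685 V=14.4685[hold]; j=4 S=159.7741 intr=0.0000 cont=2.7005 V=2.7005[hold]; j=5 S=252.4829 intr=0.0000 cont=0.0000 V=0.0000[hold]  S*(5)=40.4883
k=4: j=0 S=32.2082 intr=67.9618 cont=66.0862 V=67.9618[EX]; j=1 S=50.8970 intr=49.2730 cont=47.5479 V=49.2730[EX]; j=2 S=80.4300 intr=19.7400 cont=25.3730 V=25.3730[hold]; j=3 S=127.0994 intr=0.0000 cont=8.7074 V=8.7074[hold]; j=4 S=200.8488 intr=0.0000 cont=1.3915 V=1.3915[hold]  S*(4)=50.8970
k=3: j=0 S=40.4883 intr=59.6817 cont=57.8659 V=59.6817[EX]; j=1 S=63.9816 intr=36.1884 cont=37.1540 V=37.1540[hold]; j=2 S=101.1069 intr=0.0000 cont=17.1114 V=17.1114[hold]; j=3 S=159.7741 intr=0.0000 cont=5.1319 V=5.1319[hold]  S*(3)=40.4883
k=2: j=0 S=50.8970 intr=49.2730 cont=47.9800 V=49.2730[EX]; j=1 S=80.4300 intr=19.7400 cont=27.0787 V=27.0787[hold]; j=2 S=127.0994 intr=0.0000 cont=11.1966 V=11.1966[hold]  S*(2)=50.8970
k=1: j=0 S=63.9816 intr=36.1884 cont=37.9449 V=37.9449[hold]; j=1 S=101.1069 intr=0.0000 cont=19.1446 V=19.1446[hold]  S*(1)=-
k=0: j=0 S=80.4300 intr=19.7400 cont=28.4290 V=28.4290[hold]  S*(0)=-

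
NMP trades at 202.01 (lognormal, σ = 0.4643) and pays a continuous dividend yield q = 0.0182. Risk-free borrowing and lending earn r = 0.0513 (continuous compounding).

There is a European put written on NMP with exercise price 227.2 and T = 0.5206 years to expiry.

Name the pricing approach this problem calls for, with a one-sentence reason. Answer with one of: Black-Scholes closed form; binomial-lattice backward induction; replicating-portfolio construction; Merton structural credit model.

Key observation: a European-exercise option on NMP struck at 227.2 — a GBM underlying with constant parameters — admits an analytic price: the data contain no early exercise, no discrete tree, no debt structure.

framework: Black-Scholes closed form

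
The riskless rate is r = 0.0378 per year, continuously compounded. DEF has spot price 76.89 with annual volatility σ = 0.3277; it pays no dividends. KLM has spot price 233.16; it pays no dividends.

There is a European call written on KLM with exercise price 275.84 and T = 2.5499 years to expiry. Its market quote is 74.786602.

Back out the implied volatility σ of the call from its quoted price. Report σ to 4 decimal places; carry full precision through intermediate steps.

sigma = 0.5580

At σ = 0.5580 the Black–Scholes value reproduces the quote:
σ√T = 0.558·√2.5499 = 0.891037
d₁ = (ln(S/K) + (r+σ²/2)T) / (σ√T) = (ln(233.16/275.84) + (0.0378+0.558²/2)·2.5499) / 0.891037 = (-0.168096 + 0.493360) / 0.891037 = 0.365039
d₂ = d₁ − σ√T = 0.365039 − 0.891037 = -0.525998
e^{−rT} = 0.908113
N(d₁) = 0.642459,  N(d₂) = 0.299445
V = S·N(d₁) − K·e^{−rT}·N(d₂) = 149.795745 − 75.009143 = 74.786602 (matching the quote); vega is positive throughout, so no other σ reproduces this price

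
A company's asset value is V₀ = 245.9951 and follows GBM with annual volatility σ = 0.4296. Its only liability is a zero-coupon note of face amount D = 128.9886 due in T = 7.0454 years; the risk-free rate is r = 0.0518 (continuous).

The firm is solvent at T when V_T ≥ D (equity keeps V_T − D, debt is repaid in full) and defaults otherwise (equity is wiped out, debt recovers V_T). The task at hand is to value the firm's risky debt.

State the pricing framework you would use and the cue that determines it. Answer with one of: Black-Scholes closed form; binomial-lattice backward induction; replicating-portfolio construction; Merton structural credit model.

framework: Merton structural credit model

Key observation: the data describe a firm's assets (V₀ = 245.9951, GBM) and a single zero-coupon debt of face 128.9886, so credit quantities follow from equity-as-call in the structural model.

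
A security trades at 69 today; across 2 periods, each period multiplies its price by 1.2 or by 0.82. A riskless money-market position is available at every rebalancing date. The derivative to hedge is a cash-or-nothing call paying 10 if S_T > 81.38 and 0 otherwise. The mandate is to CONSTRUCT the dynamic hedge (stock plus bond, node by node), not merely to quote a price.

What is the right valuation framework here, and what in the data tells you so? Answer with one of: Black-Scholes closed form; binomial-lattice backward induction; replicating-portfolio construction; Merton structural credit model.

framework: replicating-portfolio construction

Key observation: the mandate to exhibit the hedge at every date and state singles out the replicating-portfolio construction on the 2-period tree with factors 1.2 and 0.82 from 69.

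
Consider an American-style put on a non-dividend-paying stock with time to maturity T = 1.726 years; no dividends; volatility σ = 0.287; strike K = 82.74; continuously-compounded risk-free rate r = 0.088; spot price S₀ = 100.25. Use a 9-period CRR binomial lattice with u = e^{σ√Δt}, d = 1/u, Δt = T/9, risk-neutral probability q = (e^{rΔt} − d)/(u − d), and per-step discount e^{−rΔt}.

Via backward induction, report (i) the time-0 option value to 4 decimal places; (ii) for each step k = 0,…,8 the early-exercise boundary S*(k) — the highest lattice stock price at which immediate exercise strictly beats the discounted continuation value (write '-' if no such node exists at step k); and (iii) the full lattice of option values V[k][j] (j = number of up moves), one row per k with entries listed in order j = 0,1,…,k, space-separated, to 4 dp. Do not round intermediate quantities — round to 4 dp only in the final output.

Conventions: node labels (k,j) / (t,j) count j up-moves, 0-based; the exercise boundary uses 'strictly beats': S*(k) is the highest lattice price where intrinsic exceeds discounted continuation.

price = 3.5765
boundary = - - - - 60.6385 53.4767 60.6385 68.7594 60.6385
tree:
3.5765
5.8905 1.6880
9.4491 2.9988 0.6076
14.7033 5.2033 1.1868 0.1258
22.1015 8.7696 2.2831 0.2759 0.0000
29.2633 14.2499 4.3067 0.6049 0.0000 0.0000
35.5793 22.1015 7.9095 1.3264 0.0000 0.0000 0.0000
41.1493 29.2633 13.9806 2.9082 0.0000 0.0000 0.0000 0.0000
46.0614 35.5793 22.1015 6.3764 0.0000 0.0000 0.0000 0.0000 0.0000
50.3934 41.1493 29.2633 13.9806 0.0000 0.0000 0.0000 0.0000 0.0000 0.0000

params: Δt=0.19178 u=1.13392 d=0.88189 q=0.53615 e^(-rΔt)=0.98327
t_9 payoffs: 50.3934 41.1493 29.2633 13.9806 0.0000 0.0000 0.0000 0.0000 0.0000 0.0000
t_8: node(8,0) S=36.6786 payoff=46.0614 vs cont=44.6768 → 46.0614 [stop]  node(8,1) S=47.1607 payoff=35.5793 vs cont=34.1946 → 35.5793 [stop]  node(8,2) S=60.6385 payoff=22.1015 vs cont=20.7169 → 22.1015 [stop]  node(8,3) S=77.9680 payoff=4.7720 vs cont=6.3764 → 6.3764 [wait]  node(8,4) S=100.2500 payoff=0.0000 vs cont=0.0000 → 0.0000 [wait]  node(8,5) S=128.8998 payoff=0.0000 vs cont=0.0000 → 0.0000 [wait]  node(8,6) S=165.7373 payoff=0.0000 vs cont=0.0000 → 0.0000 [wait]  node(8,7) S=213.1024 payoff=0.0000 vs cont=0.0000 → 0.0000 [wait]  node(8,8) S=274.0037 payoff=0.0000 vs cont=0.0000 → 0.0000 [wait]  ⇒ S*(8)=60.6385
t_7: node(7,0) S=41.5907 payoff=41.1493 vs cont=39.7646 → 41.1493 [stop]  node(7,1) S=53.4767 payoff=29.2633 vs cont=27.8787 → 29.2633 [stop]  node(7,2) S=68.7594 payoff=13.9806 vs cont=13.4417 → 13.9806 [stop]  node(7,3) S=88.4098 payoff=0.0000 vs cont=2.9082 → 2.9082 [wait]  node(7,4) S=113.6759 payoff=0.0000 vs cont=0.0000 → 0.0000 [wait]  node(7,5) S=146.1626 payoff=0.0000 vs cont=0.0000 → 0.0000 [wait]  node(7,6) S=187.9336 payoff=0.0000 vs cont=0.0000 → 0.0000 [wait]  node(7,7) S=241.6420 payoff=0.0000 vs cont=0.0000 → 0.0000 [wait]  ⇒ S*(7)=68.7594
t_6: node(6,0) S=47.1607 payoff=35.5793 vs cont=34.1946 → 35.5793 [stop]  node(6,1) S=60.6385 payoff=22.1015 vs cont=20.7169 → 22.1015 [stop]  node(6,2) S=77.9680 payoff=4.7720 vs cont=7.9095 → 7.9095 [wait]  node(6,3) S=100.2500 payoff=0.0000 vs cont=1.3264 → 1.3264 [wait]  node(6,4) S=128.8998 payoff=0.0000 vs cont=0.0000 → 0.0000 [wait]  node(6,5) S=165.7373 payoff=0.0000 vs cont=0.0000 → 0.0000 [wait]  node(6,6) S=213.1024 payoff=0.0000 vs cont=0.0000 → 0.0000 [wait]  ⇒ S*(6)=60.6385
t_5: node(5,0) S=53.4767 payoff=29.2633 vs cont=27.8787 → 29.2633 [stop]  node(5,1) S=68.7594 payoff=13.9806 vs cont=14.2499 → 14.2499 [wait]  node(5,2) S=88.4098 payoff=0.0000 vs cont=4.3067 → 4.3067 [wait]  node(5,3) S=113.6759 payoff=0.0000 vs cont=0.6049 → 0.6049 [wait]  node(5,4) S=146.1626 payoff=0.0000 vs cont=0.0000 → 0.0000 [wait]  node(5,5) S=187.9336 payoff=0.0000 vs cont=0.0000 → 0.0000 [wait]  ⇒ S*(5)=53.4767
t_4: node(4,0) S=60.6385 payoff=22.1015 vs cont=20.8589 → 22.1015 [stop]  node(4,1) S=77.9680 payoff=4.7720 vs cont=8.7696 → 8.7696 [wait]  node(4,2) S=100.2500 payoff=0.0000 vs cont=2.2831 → 2.2831 [wait]  node(4,3) S=128.8998 payoff=0.0000 vs cont=0.2759 → 0.2759 [wait]  node(4,4) S=165.7373 payoff=0.0000 vs cont=0.0000 → 0.0000 [wait]  ⇒ S*(4)=60.6385
t_3: node(3,0) S=68.7594 payoff=13.9806 vs cont=14.7033 → 14.7033 [wait]  node(3,1) S=88.4098 payoff=0.0000 vs cont=5.2033 → 5.2033 [wait]  node(3,2) S=113.6759 payoff=0.0000 vs cont=1.1868 → 1.1868 [wait]  node(3,3) S=146.1626 payoff=0.0000 vs cont=0.1258 → 0.1258 [wait]  ⇒ S*(3)=-
t_2: node(2,0) S=77.9680 payoff=4.7720 vs cont=9.4491 → 9.4491 [wait]  node(2,1) S=100.2500 payoff=0.0000 vs cont=2.9988 → 2.9988 [wait]  node(2,2) S=128.8998 payoff=0.0000 vs cont=0.6076 → 0.6076 [wait]  ⇒ S*(2)=-
t_1: node(1,0) S=88.4098 payoff=0.0000 vs cont=5.8905 → 5.8905 [wait]  node(1,1) S=113.6759 payoff=0.0000 vs cont=1.6880 → 1.6880 [wait]  ⇒ S*(1)=-
t_0: node(0,0) S=100.2500 payoff=0.0000 vs cont=3.5765 → 3.5765 [wait]  ⇒ S*(0)=-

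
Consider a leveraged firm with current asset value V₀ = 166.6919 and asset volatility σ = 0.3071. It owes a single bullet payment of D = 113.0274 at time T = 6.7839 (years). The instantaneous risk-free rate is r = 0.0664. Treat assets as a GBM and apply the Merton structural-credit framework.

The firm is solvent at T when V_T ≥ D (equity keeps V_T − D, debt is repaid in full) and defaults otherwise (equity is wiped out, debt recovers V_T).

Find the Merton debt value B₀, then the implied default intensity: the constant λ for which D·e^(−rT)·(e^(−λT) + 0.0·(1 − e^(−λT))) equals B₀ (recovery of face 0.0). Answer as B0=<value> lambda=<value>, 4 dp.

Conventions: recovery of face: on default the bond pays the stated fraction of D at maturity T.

B0=65.7222 lambda=0.0135

Equity is a call on the firm's assets struck at D = 113.0274:
d₁ = [ln(V₀/D) + (r + σ²/2)T] / (σ√T)
   = [ln(166.6919/113.0274) + (0.0664 + 0.5·0.3071²)·6.7839] / (0.3071·√6.7839)
   = [0.388517 + 0.770347] / 0.799870 = 1.448815
d₂ = d₁ − σ√T = 1.448815 − 0.799870 = 0.648945
N(d₁) = 0.926305,  N(d₂) = 0.741813,  e^(−rT) = 0.637341
E₀ = V₀·N(d₁) − D·e^(−rT)·N(d₂)
   = 166.6919·0.926305 − 113.0274·0.637341·0.741813 = 100.969653
B₀ = V₀ − E₀ = 166.6919 − 100.969653 = 65.722247
e^(−λT) = (B₀·e^(rT)/D − 0)/(1 − 0) = (65.7222·1.569020/113.0274 − 0)/1 = 0.91234001
λ = −ln(0.91234001)/6.7839 = 0.013524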